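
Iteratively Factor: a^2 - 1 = (a + 1)*(a - 1)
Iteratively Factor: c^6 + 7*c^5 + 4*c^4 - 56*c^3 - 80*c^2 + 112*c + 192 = (c + 4)*(c^5 + 3*c^4 - 8*c^3 - 24*c^2 + 16*c + 48) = (c - 2)*(c + 4)*(c^4 + 5*c^3 + 2*c^2 - 20*c - 24) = (c - 2)*(c + 2)*(c + 4)*(c^3 + 3*c^2 - 4*c - 12) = (c - 2)*(c + 2)^2*(c + 4)*(c^2 + c - 6) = (c - 2)*(c + 2)^2*(c + 3)*(c + 4)*(c - 2)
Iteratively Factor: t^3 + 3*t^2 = (t)*(t^2 + 3*t) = t*(t + 3)*(t)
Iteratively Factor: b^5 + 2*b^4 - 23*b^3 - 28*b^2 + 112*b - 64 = (b + 4)*(b^4 - 2*b^3 - 15*b^2 + 32*b - 16) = (b - 4)*(b + 4)*(b^3 + 2*b^2 - 7*b + 4) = (b - 4)*(b - 1)*(b + 4)*(b^2 + 3*b - 4) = (b - 4)*(b - 1)*(b + 4)^2*(b - 1)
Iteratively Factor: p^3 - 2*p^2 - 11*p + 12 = (p + 3)*(p^2 - 5*p + 4) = (p - 1)*(p + 3)*(p - 4)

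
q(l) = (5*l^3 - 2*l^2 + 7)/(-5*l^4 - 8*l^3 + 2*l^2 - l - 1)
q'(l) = (15*l^2 - 4*l)/(-5*l^4 - 8*l^3 + 2*l^2 - l - 1) + (5*l^3 - 2*l^2 + 7)*(20*l^3 + 24*l^2 - 4*l + 1)/(-5*l^4 - 8*l^3 + 2*l^2 - l - 1)^2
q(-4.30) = 0.41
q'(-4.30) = 0.17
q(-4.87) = 0.34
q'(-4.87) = 0.11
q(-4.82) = 0.34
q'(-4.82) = 0.11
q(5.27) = -0.14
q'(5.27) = 0.02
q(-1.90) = 15.92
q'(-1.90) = 279.36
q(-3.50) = 0.61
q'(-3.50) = 0.36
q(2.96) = -0.21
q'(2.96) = 0.05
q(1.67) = -0.34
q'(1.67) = 0.23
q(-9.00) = 0.14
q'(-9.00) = 0.02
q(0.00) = -7.00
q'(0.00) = 7.00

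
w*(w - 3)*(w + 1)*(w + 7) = w^4 + 5*w^3 - 17*w^2 - 21*w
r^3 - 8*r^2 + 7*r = r*(r - 7)*(r - 1)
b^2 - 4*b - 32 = (b - 8)*(b + 4)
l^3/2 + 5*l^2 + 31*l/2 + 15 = (l/2 + 1)*(l + 3)*(l + 5)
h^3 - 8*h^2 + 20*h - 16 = (h - 4)*(h - 2)^2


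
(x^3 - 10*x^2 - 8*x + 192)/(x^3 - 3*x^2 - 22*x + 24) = (x - 8)/(x - 1)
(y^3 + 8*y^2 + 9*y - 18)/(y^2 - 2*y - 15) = (y^2 + 5*y - 6)/(y - 5)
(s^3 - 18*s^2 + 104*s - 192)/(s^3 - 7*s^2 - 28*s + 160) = (s - 6)/(s + 5)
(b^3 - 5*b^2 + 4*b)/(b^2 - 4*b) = b - 1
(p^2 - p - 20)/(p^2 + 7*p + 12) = (p - 5)/(p + 3)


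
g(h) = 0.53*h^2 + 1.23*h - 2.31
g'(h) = 1.06*h + 1.23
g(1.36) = 0.34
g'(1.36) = 2.67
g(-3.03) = -1.17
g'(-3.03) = -1.98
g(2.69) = 4.83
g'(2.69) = 4.08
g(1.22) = -0.02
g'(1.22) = 2.52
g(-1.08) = -3.02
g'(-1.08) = 0.09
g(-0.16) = -2.49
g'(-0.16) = 1.06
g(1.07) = -0.39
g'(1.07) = 2.36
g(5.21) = 18.48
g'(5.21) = 6.75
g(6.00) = 24.15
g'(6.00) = 7.59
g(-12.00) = 59.25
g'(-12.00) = -11.49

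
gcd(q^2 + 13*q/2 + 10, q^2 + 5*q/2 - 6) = q + 4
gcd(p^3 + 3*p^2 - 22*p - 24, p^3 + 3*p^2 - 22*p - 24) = p^3 + 3*p^2 - 22*p - 24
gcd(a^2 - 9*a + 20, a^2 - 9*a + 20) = a^2 - 9*a + 20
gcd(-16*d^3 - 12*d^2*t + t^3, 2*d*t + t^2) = 2*d + t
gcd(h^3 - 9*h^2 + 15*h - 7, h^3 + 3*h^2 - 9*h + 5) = h^2 - 2*h + 1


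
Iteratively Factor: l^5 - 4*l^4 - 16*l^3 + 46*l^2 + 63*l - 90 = (l + 3)*(l^4 - 7*l^3 + 5*l^2 + 31*l - 30) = (l - 1)*(l + 3)*(l^3 - 6*l^2 - l + 30) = (l - 3)*(l - 1)*(l + 3)*(l^2 - 3*l - 10) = (l - 3)*(l - 1)*(l + 2)*(l + 3)*(l - 5)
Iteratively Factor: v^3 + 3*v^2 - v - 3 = (v - 1)*(v^2 + 4*v + 3) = (v - 1)*(v + 1)*(v + 3)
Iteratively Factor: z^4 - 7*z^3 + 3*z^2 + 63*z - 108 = (z - 3)*(z^3 - 4*z^2 - 9*z + 36) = (z - 3)*(z + 3)*(z^2 - 7*z + 12) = (z - 4)*(z - 3)*(z + 3)*(z - 3)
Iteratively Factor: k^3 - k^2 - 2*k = (k + 1)*(k^2 - 2*k) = (k - 2)*(k + 1)*(k)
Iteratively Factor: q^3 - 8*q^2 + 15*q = (q)*(q^2 - 8*q + 15) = q*(q - 5)*(q - 3)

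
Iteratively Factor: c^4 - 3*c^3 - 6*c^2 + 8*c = (c - 1)*(c^3 - 2*c^2 - 8*c) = c*(c - 1)*(c^2 - 2*c - 8) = c*(c - 4)*(c - 1)*(c + 2)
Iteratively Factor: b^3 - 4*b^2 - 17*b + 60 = (b + 4)*(b^2 - 8*b + 15) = (b - 3)*(b + 4)*(b - 5)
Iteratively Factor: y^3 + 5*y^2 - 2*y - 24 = (y + 4)*(y^2 + y - 6) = (y - 2)*(y + 4)*(y + 3)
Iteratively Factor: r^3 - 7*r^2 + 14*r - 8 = (r - 1)*(r^2 - 6*r + 8) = (r - 2)*(r - 1)*(r - 4)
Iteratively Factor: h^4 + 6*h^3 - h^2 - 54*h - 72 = (h - 3)*(h^3 + 9*h^2 + 26*h + 24) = (h - 3)*(h + 2)*(h^2 + 7*h + 12) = (h - 3)*(h + 2)*(h + 3)*(h + 4)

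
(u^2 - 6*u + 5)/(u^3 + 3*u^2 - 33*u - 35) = (u - 1)/(u^2 + 8*u + 7)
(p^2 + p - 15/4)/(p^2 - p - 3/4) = (2*p + 5)/(2*p + 1)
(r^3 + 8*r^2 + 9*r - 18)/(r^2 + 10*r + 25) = (r^3 + 8*r^2 + 9*r - 18)/(r^2 + 10*r + 25)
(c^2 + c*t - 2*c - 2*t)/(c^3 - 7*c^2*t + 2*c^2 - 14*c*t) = (c^2 + c*t - 2*c - 2*t)/(c*(c^2 - 7*c*t + 2*c - 14*t))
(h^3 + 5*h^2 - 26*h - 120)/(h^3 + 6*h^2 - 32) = (h^2 + h - 30)/(h^2 + 2*h - 8)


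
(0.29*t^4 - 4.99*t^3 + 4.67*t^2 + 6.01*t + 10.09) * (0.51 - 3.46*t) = -1.0034*t^5 + 17.4133*t^4 - 18.7031*t^3 - 18.4129*t^2 - 31.8463*t + 5.1459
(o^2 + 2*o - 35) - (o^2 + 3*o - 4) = -o - 31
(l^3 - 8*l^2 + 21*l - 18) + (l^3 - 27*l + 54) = 2*l^3 - 8*l^2 - 6*l + 36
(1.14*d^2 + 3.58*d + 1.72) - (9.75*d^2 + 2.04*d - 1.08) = -8.61*d^2 + 1.54*d + 2.8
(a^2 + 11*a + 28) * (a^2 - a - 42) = a^4 + 10*a^3 - 25*a^2 - 490*a - 1176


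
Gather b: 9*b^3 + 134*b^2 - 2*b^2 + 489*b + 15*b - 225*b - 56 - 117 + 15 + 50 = 9*b^3 + 132*b^2 + 279*b - 108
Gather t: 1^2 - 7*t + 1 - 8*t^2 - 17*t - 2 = -8*t^2 - 24*t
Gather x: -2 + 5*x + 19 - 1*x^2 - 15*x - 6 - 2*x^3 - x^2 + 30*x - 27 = -2*x^3 - 2*x^2 + 20*x - 16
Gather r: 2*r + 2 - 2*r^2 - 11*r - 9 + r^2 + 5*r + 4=-r^2 - 4*r - 3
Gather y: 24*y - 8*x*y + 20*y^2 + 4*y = 20*y^2 + y*(28 - 8*x)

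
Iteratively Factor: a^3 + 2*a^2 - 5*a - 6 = (a - 2)*(a^2 + 4*a + 3) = (a - 2)*(a + 3)*(a + 1)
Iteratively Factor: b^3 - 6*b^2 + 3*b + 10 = (b + 1)*(b^2 - 7*b + 10) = (b - 2)*(b + 1)*(b - 5)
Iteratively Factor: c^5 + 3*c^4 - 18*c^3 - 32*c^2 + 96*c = (c - 3)*(c^4 + 6*c^3 - 32*c) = (c - 3)*(c + 4)*(c^3 + 2*c^2 - 8*c) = (c - 3)*(c - 2)*(c + 4)*(c^2 + 4*c) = c*(c - 3)*(c - 2)*(c + 4)*(c + 4)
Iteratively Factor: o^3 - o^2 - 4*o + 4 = (o - 2)*(o^2 + o - 2) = (o - 2)*(o + 2)*(o - 1)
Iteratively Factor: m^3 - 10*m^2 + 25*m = (m - 5)*(m^2 - 5*m) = (m - 5)^2*(m)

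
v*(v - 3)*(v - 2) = v^3 - 5*v^2 + 6*v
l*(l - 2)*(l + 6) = l^3 + 4*l^2 - 12*l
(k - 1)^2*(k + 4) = k^3 + 2*k^2 - 7*k + 4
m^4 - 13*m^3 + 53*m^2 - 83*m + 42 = (m - 7)*(m - 3)*(m - 2)*(m - 1)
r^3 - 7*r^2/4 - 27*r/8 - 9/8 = (r - 3)*(r + 1/2)*(r + 3/4)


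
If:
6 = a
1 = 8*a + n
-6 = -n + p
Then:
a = 6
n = -47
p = -53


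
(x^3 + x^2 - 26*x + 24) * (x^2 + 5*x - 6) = x^5 + 6*x^4 - 27*x^3 - 112*x^2 + 276*x - 144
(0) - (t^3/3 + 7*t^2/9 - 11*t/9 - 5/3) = -t^3/3 - 7*t^2/9 + 11*t/9 + 5/3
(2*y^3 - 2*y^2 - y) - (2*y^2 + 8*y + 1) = 2*y^3 - 4*y^2 - 9*y - 1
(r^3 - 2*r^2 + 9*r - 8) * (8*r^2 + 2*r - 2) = 8*r^5 - 14*r^4 + 66*r^3 - 42*r^2 - 34*r + 16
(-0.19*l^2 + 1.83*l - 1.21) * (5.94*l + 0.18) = -1.1286*l^3 + 10.836*l^2 - 6.858*l - 0.2178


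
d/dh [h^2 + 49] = 2*h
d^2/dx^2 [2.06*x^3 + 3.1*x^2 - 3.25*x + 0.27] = 12.36*x + 6.2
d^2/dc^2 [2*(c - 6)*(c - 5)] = 4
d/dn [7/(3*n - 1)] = -21/(3*n - 1)^2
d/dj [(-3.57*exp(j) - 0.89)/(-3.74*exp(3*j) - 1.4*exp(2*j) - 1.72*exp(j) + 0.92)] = (-(3.57*exp(j) + 0.89)*(11.22*exp(2*j) + 2.8*exp(j) + 1.72) + 13.3518*exp(3*j) + 4.998*exp(2*j) + 6.1404*exp(j) - 3.2844)*exp(j)/(3.74*exp(3*j) + 1.4*exp(2*j) + 1.72*exp(j) - 0.92)^2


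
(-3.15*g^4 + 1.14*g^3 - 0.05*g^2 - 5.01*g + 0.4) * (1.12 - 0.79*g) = 2.4885*g^5 - 4.4286*g^4 + 1.3163*g^3 + 3.9019*g^2 - 5.9272*g + 0.448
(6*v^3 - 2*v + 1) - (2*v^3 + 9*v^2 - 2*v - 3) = 4*v^3 - 9*v^2 + 4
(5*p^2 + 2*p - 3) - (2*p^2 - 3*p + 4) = 3*p^2 + 5*p - 7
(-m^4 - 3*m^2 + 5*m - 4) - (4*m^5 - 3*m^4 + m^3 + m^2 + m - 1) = -4*m^5 + 2*m^4 - m^3 - 4*m^2 + 4*m - 3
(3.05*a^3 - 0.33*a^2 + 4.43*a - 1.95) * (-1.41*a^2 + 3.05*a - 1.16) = -4.3005*a^5 + 9.7678*a^4 - 10.7908*a^3 + 16.6438*a^2 - 11.0863*a + 2.262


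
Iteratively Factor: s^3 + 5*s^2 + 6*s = (s + 3)*(s^2 + 2*s) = s*(s + 3)*(s + 2)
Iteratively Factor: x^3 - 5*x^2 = (x - 5)*(x^2) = x*(x - 5)*(x)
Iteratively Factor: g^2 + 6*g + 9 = (g + 3)*(g + 3)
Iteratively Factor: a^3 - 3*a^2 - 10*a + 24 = (a - 4)*(a^2 + a - 6) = (a - 4)*(a - 2)*(a + 3)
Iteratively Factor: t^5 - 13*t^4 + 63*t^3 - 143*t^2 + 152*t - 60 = (t - 5)*(t^4 - 8*t^3 + 23*t^2 - 28*t + 12) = (t - 5)*(t - 2)*(t^3 - 6*t^2 + 11*t - 6) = (t - 5)*(t - 2)^2*(t^2 - 4*t + 3) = (t - 5)*(t - 3)*(t - 2)^2*(t - 1)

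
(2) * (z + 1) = 2*z + 2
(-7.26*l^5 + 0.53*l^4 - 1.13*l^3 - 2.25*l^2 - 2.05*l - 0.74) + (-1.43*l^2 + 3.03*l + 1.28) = -7.26*l^5 + 0.53*l^4 - 1.13*l^3 - 3.68*l^2 + 0.98*l + 0.54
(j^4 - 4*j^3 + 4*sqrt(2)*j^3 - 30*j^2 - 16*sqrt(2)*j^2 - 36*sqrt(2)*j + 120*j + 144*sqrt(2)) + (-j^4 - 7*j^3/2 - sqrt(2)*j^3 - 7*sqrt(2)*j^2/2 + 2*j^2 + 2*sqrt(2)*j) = -15*j^3/2 + 3*sqrt(2)*j^3 - 28*j^2 - 39*sqrt(2)*j^2/2 - 34*sqrt(2)*j + 120*j + 144*sqrt(2)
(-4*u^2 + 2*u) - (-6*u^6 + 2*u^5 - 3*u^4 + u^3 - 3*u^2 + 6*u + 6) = 6*u^6 - 2*u^5 + 3*u^4 - u^3 - u^2 - 4*u - 6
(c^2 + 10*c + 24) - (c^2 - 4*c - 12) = 14*c + 36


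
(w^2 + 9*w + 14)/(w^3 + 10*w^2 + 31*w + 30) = (w + 7)/(w^2 + 8*w + 15)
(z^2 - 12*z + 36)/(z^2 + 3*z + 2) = (z^2 - 12*z + 36)/(z^2 + 3*z + 2)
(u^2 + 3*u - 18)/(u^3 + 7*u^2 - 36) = (u - 3)/(u^2 + u - 6)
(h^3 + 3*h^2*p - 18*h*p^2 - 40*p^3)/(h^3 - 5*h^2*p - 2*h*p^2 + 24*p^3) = (-h - 5*p)/(-h + 3*p)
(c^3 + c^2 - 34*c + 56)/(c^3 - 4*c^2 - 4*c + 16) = (c + 7)/(c + 2)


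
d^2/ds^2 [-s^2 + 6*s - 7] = -2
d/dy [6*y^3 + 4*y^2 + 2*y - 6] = 18*y^2 + 8*y + 2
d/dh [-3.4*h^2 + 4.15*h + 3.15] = 4.15 - 6.8*h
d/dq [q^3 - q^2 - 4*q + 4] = 3*q^2 - 2*q - 4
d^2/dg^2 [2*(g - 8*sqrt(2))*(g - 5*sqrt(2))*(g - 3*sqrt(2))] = 12*g - 64*sqrt(2)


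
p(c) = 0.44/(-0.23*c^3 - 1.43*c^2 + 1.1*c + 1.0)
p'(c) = 0.44*(0.69*c^2 + 2.86*c - 1.1)/(-0.23*c^3 - 1.43*c^2 + 1.1*c + 1.0)^2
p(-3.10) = -0.05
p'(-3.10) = -0.02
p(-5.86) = -0.05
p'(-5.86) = 0.04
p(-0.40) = 1.27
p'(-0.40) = -7.85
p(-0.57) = -8.98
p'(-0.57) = -459.01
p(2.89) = -0.03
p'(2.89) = 0.03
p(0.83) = 0.55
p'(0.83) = 1.21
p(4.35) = -0.01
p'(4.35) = 0.01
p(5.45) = -0.01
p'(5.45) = 0.00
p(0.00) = 0.44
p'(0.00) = -0.48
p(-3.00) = -0.05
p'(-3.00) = -0.02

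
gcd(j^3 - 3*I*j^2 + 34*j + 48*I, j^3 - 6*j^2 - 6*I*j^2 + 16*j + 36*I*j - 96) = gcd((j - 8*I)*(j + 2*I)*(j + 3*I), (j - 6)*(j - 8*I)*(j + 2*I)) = j^2 - 6*I*j + 16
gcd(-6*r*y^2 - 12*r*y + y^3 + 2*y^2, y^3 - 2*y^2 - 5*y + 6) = y + 2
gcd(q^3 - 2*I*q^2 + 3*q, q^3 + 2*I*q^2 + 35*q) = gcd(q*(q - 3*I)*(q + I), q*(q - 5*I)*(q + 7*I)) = q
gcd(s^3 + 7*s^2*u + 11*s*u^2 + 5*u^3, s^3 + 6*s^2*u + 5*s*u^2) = s^2 + 6*s*u + 5*u^2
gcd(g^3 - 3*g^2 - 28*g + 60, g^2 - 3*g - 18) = g - 6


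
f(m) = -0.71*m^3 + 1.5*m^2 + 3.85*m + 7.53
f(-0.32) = 6.47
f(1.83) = 15.25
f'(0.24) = 4.45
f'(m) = -2.13*m^2 + 3.0*m + 3.85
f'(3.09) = -7.22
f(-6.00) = 191.79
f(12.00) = -957.15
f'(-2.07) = -11.49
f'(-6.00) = -90.83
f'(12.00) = -266.87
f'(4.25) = -21.87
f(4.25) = -3.52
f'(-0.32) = 2.67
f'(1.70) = 2.79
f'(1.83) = 2.21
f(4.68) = -14.38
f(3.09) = 12.80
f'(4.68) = -28.76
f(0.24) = 8.53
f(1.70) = 14.92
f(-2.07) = 12.29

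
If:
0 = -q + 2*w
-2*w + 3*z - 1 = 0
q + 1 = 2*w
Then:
No Solution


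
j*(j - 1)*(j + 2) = j^3 + j^2 - 2*j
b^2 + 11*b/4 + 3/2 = (b + 3/4)*(b + 2)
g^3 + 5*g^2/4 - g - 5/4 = (g - 1)*(g + 1)*(g + 5/4)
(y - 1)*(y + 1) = y^2 - 1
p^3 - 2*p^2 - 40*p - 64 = (p - 8)*(p + 2)*(p + 4)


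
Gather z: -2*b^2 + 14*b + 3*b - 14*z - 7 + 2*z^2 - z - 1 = -2*b^2 + 17*b + 2*z^2 - 15*z - 8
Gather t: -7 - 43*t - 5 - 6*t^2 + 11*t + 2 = -6*t^2 - 32*t - 10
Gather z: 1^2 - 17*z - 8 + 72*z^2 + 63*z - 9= 72*z^2 + 46*z - 16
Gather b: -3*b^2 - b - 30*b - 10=-3*b^2 - 31*b - 10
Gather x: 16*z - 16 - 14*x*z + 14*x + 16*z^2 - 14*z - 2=x*(14 - 14*z) + 16*z^2 + 2*z - 18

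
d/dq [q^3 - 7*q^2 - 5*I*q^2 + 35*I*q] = 3*q^2 - 14*q - 10*I*q + 35*I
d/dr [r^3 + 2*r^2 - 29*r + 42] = 3*r^2 + 4*r - 29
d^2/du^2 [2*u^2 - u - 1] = 4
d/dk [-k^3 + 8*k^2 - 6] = k*(16 - 3*k)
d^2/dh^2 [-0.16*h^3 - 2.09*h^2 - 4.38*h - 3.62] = -0.96*h - 4.18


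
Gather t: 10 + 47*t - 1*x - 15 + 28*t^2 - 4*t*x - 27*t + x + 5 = 28*t^2 + t*(20 - 4*x)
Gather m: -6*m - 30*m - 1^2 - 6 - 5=-36*m - 12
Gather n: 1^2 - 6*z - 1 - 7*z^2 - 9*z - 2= -7*z^2 - 15*z - 2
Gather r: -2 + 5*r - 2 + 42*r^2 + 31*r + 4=42*r^2 + 36*r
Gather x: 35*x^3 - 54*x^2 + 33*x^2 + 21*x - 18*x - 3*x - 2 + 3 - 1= 35*x^3 - 21*x^2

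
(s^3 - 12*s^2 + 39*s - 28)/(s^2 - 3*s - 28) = (s^2 - 5*s + 4)/(s + 4)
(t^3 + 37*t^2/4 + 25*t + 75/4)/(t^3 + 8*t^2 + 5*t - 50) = (4*t^2 + 17*t + 15)/(4*(t^2 + 3*t - 10))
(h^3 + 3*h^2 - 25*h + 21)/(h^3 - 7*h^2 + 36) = (h^2 + 6*h - 7)/(h^2 - 4*h - 12)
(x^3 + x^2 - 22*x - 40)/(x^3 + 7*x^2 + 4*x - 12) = (x^2 - x - 20)/(x^2 + 5*x - 6)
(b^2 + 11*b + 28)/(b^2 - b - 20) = (b + 7)/(b - 5)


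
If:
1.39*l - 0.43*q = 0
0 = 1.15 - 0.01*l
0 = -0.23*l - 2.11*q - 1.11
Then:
No Solution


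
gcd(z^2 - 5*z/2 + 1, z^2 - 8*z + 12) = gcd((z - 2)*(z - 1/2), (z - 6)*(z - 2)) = z - 2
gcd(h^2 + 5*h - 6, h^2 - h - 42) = h + 6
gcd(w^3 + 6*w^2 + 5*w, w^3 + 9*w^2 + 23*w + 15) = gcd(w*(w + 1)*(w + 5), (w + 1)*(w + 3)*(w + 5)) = w^2 + 6*w + 5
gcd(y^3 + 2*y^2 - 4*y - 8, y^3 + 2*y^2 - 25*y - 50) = y + 2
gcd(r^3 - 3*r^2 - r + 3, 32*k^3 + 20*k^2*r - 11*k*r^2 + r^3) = 1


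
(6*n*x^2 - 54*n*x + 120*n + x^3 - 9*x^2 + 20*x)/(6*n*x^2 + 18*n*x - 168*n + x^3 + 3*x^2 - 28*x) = (x - 5)/(x + 7)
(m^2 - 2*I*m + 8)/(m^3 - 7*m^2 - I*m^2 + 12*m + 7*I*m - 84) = (m + 2*I)/(m^2 + m*(-7 + 3*I) - 21*I)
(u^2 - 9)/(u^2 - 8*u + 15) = (u + 3)/(u - 5)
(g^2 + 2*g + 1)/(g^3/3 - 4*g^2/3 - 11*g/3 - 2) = 3/(g - 6)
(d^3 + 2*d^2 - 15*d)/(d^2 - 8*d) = (d^2 + 2*d - 15)/(d - 8)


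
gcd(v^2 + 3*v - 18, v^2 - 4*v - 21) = 1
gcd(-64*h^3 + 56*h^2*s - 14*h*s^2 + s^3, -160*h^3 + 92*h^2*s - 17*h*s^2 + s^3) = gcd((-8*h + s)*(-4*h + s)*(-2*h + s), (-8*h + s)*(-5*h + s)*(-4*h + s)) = 32*h^2 - 12*h*s + s^2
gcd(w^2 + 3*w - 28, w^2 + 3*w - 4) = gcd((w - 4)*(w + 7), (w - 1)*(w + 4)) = 1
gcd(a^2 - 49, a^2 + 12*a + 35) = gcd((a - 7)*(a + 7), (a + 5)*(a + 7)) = a + 7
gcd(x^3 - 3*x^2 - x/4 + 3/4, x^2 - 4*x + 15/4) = 1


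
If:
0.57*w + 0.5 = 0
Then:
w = -0.88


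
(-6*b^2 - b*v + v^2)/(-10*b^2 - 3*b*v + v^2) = (-3*b + v)/(-5*b + v)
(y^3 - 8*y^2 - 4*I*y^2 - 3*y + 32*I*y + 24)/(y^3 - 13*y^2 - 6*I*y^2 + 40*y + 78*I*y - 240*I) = (y^2 - 4*I*y - 3)/(y^2 - y*(5 + 6*I) + 30*I)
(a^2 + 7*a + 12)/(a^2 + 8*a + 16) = (a + 3)/(a + 4)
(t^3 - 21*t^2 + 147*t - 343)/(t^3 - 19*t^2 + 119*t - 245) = (t - 7)/(t - 5)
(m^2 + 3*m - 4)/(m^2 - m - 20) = (m - 1)/(m - 5)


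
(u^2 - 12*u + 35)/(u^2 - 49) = (u - 5)/(u + 7)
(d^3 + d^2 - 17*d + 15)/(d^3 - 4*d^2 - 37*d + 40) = (d - 3)/(d - 8)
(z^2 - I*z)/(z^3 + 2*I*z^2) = (z - I)/(z*(z + 2*I))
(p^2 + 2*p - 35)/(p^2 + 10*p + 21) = (p - 5)/(p + 3)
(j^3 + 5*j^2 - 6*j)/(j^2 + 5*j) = (j^2 + 5*j - 6)/(j + 5)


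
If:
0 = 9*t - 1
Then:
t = 1/9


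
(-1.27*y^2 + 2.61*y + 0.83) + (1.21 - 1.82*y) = -1.27*y^2 + 0.79*y + 2.04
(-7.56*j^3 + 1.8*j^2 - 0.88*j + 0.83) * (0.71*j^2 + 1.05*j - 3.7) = -5.3676*j^5 - 6.66*j^4 + 29.2372*j^3 - 6.9947*j^2 + 4.1275*j - 3.071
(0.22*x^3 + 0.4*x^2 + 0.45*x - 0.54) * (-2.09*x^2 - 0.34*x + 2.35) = -0.4598*x^5 - 0.9108*x^4 - 0.5595*x^3 + 1.9156*x^2 + 1.2411*x - 1.269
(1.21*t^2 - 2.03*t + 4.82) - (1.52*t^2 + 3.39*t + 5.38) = -0.31*t^2 - 5.42*t - 0.56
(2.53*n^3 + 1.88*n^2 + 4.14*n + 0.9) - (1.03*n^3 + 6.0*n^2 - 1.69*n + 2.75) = 1.5*n^3 - 4.12*n^2 + 5.83*n - 1.85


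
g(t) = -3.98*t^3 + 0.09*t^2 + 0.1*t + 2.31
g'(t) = -11.94*t^2 + 0.18*t + 0.1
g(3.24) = -131.79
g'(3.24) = -124.66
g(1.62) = -14.21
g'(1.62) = -30.94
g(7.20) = -1477.83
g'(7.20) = -617.57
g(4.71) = -411.08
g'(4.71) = -263.93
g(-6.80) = 1257.23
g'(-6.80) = -553.23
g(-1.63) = 19.62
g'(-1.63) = -31.92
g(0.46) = 1.99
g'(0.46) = -2.34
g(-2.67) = 78.44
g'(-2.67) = -85.50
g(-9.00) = 2910.12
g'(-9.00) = -968.66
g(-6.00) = 864.63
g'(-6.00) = -430.82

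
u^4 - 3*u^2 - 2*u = u*(u - 2)*(u + 1)^2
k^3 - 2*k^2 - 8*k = k*(k - 4)*(k + 2)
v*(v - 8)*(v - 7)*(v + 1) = v^4 - 14*v^3 + 41*v^2 + 56*v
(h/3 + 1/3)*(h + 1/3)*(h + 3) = h^3/3 + 13*h^2/9 + 13*h/9 + 1/3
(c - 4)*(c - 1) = c^2 - 5*c + 4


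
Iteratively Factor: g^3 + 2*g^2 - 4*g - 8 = (g + 2)*(g^2 - 4) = (g - 2)*(g + 2)*(g + 2)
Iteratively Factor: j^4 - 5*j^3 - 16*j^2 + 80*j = (j + 4)*(j^3 - 9*j^2 + 20*j) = (j - 5)*(j + 4)*(j^2 - 4*j) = j*(j - 5)*(j + 4)*(j - 4)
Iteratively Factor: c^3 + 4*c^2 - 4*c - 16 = (c + 2)*(c^2 + 2*c - 8) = (c - 2)*(c + 2)*(c + 4)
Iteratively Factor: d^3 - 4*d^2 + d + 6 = (d + 1)*(d^2 - 5*d + 6) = (d - 3)*(d + 1)*(d - 2)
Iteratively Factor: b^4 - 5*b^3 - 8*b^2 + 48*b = (b + 3)*(b^3 - 8*b^2 + 16*b) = (b - 4)*(b + 3)*(b^2 - 4*b) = b*(b - 4)*(b + 3)*(b - 4)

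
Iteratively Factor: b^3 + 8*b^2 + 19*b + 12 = (b + 3)*(b^2 + 5*b + 4) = (b + 3)*(b + 4)*(b + 1)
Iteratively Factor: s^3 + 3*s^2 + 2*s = (s + 1)*(s^2 + 2*s) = s*(s + 1)*(s + 2)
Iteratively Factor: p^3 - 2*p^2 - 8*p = (p)*(p^2 - 2*p - 8) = p*(p - 4)*(p + 2)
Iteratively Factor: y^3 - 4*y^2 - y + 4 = (y + 1)*(y^2 - 5*y + 4) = (y - 4)*(y + 1)*(y - 1)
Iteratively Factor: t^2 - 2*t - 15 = (t + 3)*(t - 5)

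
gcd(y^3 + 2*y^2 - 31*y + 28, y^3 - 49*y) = y + 7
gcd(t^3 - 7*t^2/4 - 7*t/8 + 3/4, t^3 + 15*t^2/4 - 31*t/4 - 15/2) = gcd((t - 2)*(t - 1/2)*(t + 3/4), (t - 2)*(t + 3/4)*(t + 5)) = t^2 - 5*t/4 - 3/2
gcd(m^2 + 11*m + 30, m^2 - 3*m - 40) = m + 5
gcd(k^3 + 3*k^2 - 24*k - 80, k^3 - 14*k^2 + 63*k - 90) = k - 5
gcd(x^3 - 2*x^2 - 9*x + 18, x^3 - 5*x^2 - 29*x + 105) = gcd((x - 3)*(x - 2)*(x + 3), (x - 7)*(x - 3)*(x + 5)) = x - 3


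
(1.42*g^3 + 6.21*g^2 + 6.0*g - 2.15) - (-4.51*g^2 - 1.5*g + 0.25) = 1.42*g^3 + 10.72*g^2 + 7.5*g - 2.4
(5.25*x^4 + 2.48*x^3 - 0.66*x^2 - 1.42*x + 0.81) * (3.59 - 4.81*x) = -25.2525*x^5 + 6.9187*x^4 + 12.0778*x^3 + 4.4608*x^2 - 8.9939*x + 2.9079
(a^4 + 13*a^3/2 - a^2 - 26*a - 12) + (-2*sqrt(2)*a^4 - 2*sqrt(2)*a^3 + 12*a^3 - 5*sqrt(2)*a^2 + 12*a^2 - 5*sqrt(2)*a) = -2*sqrt(2)*a^4 + a^4 - 2*sqrt(2)*a^3 + 37*a^3/2 - 5*sqrt(2)*a^2 + 11*a^2 - 26*a - 5*sqrt(2)*a - 12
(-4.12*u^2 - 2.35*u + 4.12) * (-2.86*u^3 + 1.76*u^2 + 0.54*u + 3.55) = 11.7832*u^5 - 0.5302*u^4 - 18.144*u^3 - 8.6438*u^2 - 6.1177*u + 14.626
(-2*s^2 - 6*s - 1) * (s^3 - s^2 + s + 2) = -2*s^5 - 4*s^4 + 3*s^3 - 9*s^2 - 13*s - 2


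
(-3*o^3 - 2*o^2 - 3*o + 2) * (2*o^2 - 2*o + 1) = -6*o^5 + 2*o^4 - 5*o^3 + 8*o^2 - 7*o + 2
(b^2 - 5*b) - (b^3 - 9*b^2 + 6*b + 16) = -b^3 + 10*b^2 - 11*b - 16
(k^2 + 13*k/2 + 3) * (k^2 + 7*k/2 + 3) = k^4 + 10*k^3 + 115*k^2/4 + 30*k + 9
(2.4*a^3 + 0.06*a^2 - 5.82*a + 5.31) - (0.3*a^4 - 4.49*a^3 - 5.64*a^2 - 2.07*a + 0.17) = -0.3*a^4 + 6.89*a^3 + 5.7*a^2 - 3.75*a + 5.14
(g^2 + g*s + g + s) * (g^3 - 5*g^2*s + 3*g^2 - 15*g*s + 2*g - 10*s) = g^5 - 4*g^4*s + 4*g^4 - 5*g^3*s^2 - 16*g^3*s + 5*g^3 - 20*g^2*s^2 - 20*g^2*s + 2*g^2 - 25*g*s^2 - 8*g*s - 10*s^2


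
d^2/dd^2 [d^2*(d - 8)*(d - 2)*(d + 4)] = 20*d^3 - 72*d^2 - 144*d + 128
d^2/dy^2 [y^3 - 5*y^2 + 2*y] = 6*y - 10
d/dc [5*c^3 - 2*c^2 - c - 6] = 15*c^2 - 4*c - 1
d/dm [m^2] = 2*m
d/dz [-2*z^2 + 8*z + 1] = 8 - 4*z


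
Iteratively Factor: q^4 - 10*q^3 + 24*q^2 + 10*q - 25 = (q - 5)*(q^3 - 5*q^2 - q + 5) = (q - 5)*(q - 1)*(q^2 - 4*q - 5) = (q - 5)*(q - 1)*(q + 1)*(q - 5)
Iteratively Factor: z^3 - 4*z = (z)*(z^2 - 4) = z*(z - 2)*(z + 2)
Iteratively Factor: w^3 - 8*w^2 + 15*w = (w)*(w^2 - 8*w + 15) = w*(w - 5)*(w - 3)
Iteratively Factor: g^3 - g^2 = (g - 1)*(g^2) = g*(g - 1)*(g)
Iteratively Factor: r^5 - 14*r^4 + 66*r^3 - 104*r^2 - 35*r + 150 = (r + 1)*(r^4 - 15*r^3 + 81*r^2 - 185*r + 150) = (r - 2)*(r + 1)*(r^3 - 13*r^2 + 55*r - 75) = (r - 5)*(r - 2)*(r + 1)*(r^2 - 8*r + 15) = (r - 5)^2*(r - 2)*(r + 1)*(r - 3)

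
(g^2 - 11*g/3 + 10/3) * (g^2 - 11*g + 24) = g^4 - 44*g^3/3 + 203*g^2/3 - 374*g/3 + 80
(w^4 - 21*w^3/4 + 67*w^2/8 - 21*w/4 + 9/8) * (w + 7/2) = w^5 - 7*w^4/4 - 10*w^3 + 385*w^2/16 - 69*w/4 + 63/16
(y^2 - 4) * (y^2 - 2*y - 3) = y^4 - 2*y^3 - 7*y^2 + 8*y + 12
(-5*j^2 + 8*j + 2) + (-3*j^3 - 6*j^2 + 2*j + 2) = -3*j^3 - 11*j^2 + 10*j + 4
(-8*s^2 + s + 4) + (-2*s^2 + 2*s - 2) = -10*s^2 + 3*s + 2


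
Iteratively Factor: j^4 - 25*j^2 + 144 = (j - 3)*(j^3 + 3*j^2 - 16*j - 48) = (j - 3)*(j + 3)*(j^2 - 16) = (j - 4)*(j - 3)*(j + 3)*(j + 4)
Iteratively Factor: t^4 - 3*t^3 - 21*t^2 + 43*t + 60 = (t - 5)*(t^3 + 2*t^2 - 11*t - 12) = (t - 5)*(t + 1)*(t^2 + t - 12) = (t - 5)*(t - 3)*(t + 1)*(t + 4)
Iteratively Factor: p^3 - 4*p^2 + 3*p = (p)*(p^2 - 4*p + 3) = p*(p - 3)*(p - 1)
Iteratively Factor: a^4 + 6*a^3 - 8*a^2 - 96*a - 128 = (a + 4)*(a^3 + 2*a^2 - 16*a - 32) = (a + 4)^2*(a^2 - 2*a - 8) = (a - 4)*(a + 4)^2*(a + 2)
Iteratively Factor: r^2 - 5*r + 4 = (r - 4)*(r - 1)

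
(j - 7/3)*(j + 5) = j^2 + 8*j/3 - 35/3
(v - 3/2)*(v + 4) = v^2 + 5*v/2 - 6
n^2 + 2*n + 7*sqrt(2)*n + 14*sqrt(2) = (n + 2)*(n + 7*sqrt(2))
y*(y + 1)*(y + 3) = y^3 + 4*y^2 + 3*y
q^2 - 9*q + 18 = (q - 6)*(q - 3)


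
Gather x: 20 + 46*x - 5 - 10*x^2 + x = -10*x^2 + 47*x + 15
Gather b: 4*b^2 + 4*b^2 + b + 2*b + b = 8*b^2 + 4*b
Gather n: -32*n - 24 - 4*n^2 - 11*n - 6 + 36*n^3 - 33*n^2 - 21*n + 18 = 36*n^3 - 37*n^2 - 64*n - 12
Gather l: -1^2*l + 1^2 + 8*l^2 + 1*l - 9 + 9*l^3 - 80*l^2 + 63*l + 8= 9*l^3 - 72*l^2 + 63*l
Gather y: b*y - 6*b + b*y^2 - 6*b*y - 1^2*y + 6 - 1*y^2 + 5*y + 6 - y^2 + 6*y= -6*b + y^2*(b - 2) + y*(10 - 5*b) + 12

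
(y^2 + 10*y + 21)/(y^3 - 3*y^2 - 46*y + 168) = (y + 3)/(y^2 - 10*y + 24)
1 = 1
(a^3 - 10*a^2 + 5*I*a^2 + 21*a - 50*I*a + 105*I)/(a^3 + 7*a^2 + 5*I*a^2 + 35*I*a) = (a^2 - 10*a + 21)/(a*(a + 7))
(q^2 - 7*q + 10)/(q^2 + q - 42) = (q^2 - 7*q + 10)/(q^2 + q - 42)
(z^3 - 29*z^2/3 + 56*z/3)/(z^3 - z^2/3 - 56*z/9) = 3*(z - 7)/(3*z + 7)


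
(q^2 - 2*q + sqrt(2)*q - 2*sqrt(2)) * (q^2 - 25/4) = q^4 - 2*q^3 + sqrt(2)*q^3 - 25*q^2/4 - 2*sqrt(2)*q^2 - 25*sqrt(2)*q/4 + 25*q/2 + 25*sqrt(2)/2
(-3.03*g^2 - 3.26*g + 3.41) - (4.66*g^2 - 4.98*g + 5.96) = -7.69*g^2 + 1.72*g - 2.55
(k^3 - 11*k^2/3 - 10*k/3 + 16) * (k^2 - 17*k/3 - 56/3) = k^5 - 28*k^4/3 - 11*k^3/9 + 310*k^2/3 - 256*k/9 - 896/3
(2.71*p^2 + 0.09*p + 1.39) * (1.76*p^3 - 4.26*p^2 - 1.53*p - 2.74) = 4.7696*p^5 - 11.3862*p^4 - 2.0833*p^3 - 13.4845*p^2 - 2.3733*p - 3.8086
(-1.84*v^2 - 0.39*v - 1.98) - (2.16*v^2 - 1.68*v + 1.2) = -4.0*v^2 + 1.29*v - 3.18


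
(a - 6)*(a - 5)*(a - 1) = a^3 - 12*a^2 + 41*a - 30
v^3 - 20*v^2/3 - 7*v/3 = v*(v - 7)*(v + 1/3)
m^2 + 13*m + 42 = (m + 6)*(m + 7)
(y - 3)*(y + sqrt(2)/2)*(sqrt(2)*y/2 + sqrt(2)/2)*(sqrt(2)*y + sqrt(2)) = y^4 - y^3 + sqrt(2)*y^3/2 - 5*y^2 - sqrt(2)*y^2/2 - 5*sqrt(2)*y/2 - 3*y - 3*sqrt(2)/2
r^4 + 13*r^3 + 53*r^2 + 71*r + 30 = (r + 1)^2*(r + 5)*(r + 6)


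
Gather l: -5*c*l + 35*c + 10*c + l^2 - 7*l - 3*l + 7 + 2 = 45*c + l^2 + l*(-5*c - 10) + 9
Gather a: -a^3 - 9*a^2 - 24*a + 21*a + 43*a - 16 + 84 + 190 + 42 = -a^3 - 9*a^2 + 40*a + 300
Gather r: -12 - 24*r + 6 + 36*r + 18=12*r + 12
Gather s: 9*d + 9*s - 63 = 9*d + 9*s - 63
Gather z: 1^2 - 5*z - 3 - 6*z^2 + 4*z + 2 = -6*z^2 - z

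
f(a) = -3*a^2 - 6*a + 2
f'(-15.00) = 84.00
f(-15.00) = -583.00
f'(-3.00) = 12.00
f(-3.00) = -7.00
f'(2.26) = -19.56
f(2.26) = -26.88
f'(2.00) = -18.00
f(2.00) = -22.00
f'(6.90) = -47.40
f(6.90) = -182.23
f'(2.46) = -20.76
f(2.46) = -30.91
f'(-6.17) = 31.02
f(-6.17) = -75.19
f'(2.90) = -23.40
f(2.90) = -40.63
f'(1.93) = -17.58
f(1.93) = -20.75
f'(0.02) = -6.12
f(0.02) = 1.88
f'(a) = -6*a - 6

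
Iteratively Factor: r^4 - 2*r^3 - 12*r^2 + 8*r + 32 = (r + 2)*(r^3 - 4*r^2 - 4*r + 16) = (r - 2)*(r + 2)*(r^2 - 2*r - 8) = (r - 2)*(r + 2)^2*(r - 4)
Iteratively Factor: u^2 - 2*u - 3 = (u + 1)*(u - 3)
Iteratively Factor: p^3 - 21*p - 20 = (p + 1)*(p^2 - p - 20) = (p + 1)*(p + 4)*(p - 5)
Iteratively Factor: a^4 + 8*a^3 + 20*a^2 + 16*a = (a + 2)*(a^3 + 6*a^2 + 8*a) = (a + 2)*(a + 4)*(a^2 + 2*a) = a*(a + 2)*(a + 4)*(a + 2)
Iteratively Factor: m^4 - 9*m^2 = (m)*(m^3 - 9*m) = m*(m + 3)*(m^2 - 3*m) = m*(m - 3)*(m + 3)*(m)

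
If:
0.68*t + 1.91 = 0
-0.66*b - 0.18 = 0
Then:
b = -0.27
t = -2.81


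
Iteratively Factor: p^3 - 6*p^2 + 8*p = (p - 2)*(p^2 - 4*p) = (p - 4)*(p - 2)*(p)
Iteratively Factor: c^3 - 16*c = (c)*(c^2 - 16) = c*(c - 4)*(c + 4)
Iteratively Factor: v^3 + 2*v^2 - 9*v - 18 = (v + 3)*(v^2 - v - 6) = (v + 2)*(v + 3)*(v - 3)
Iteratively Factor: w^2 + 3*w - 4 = (w + 4)*(w - 1)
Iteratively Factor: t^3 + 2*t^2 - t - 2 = (t + 2)*(t^2 - 1) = (t + 1)*(t + 2)*(t - 1)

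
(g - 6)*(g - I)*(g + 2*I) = g^3 - 6*g^2 + I*g^2 + 2*g - 6*I*g - 12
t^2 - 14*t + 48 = (t - 8)*(t - 6)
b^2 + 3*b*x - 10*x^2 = (b - 2*x)*(b + 5*x)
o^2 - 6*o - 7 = (o - 7)*(o + 1)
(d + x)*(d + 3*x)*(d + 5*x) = d^3 + 9*d^2*x + 23*d*x^2 + 15*x^3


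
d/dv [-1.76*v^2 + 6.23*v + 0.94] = 6.23 - 3.52*v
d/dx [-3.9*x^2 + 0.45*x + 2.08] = 0.45 - 7.8*x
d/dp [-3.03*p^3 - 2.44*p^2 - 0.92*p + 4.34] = -9.09*p^2 - 4.88*p - 0.92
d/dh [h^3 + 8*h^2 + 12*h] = 3*h^2 + 16*h + 12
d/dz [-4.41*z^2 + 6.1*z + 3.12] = 6.1 - 8.82*z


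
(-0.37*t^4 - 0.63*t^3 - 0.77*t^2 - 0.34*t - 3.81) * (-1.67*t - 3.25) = 0.6179*t^5 + 2.2546*t^4 + 3.3334*t^3 + 3.0703*t^2 + 7.4677*t + 12.3825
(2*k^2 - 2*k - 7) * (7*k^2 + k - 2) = 14*k^4 - 12*k^3 - 55*k^2 - 3*k + 14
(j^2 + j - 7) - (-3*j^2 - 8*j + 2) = 4*j^2 + 9*j - 9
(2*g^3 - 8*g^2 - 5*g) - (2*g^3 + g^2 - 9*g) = -9*g^2 + 4*g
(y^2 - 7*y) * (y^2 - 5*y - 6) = y^4 - 12*y^3 + 29*y^2 + 42*y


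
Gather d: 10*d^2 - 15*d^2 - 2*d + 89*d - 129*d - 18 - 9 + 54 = -5*d^2 - 42*d + 27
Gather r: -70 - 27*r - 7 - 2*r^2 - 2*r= -2*r^2 - 29*r - 77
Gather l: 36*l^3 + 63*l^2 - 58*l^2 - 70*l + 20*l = 36*l^3 + 5*l^2 - 50*l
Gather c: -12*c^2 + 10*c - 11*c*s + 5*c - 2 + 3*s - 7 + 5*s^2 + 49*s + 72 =-12*c^2 + c*(15 - 11*s) + 5*s^2 + 52*s + 63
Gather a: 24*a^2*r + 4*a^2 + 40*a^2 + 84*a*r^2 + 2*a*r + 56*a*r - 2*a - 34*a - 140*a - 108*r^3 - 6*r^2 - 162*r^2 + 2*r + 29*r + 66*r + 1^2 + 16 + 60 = a^2*(24*r + 44) + a*(84*r^2 + 58*r - 176) - 108*r^3 - 168*r^2 + 97*r + 77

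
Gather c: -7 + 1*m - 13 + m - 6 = 2*m - 26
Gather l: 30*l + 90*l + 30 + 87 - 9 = 120*l + 108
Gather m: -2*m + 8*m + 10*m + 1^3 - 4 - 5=16*m - 8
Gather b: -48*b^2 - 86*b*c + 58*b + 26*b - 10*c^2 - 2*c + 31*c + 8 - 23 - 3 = -48*b^2 + b*(84 - 86*c) - 10*c^2 + 29*c - 18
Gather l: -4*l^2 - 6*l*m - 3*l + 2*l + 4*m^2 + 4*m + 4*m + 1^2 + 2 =-4*l^2 + l*(-6*m - 1) + 4*m^2 + 8*m + 3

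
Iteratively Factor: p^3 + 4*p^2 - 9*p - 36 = (p + 3)*(p^2 + p - 12) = (p + 3)*(p + 4)*(p - 3)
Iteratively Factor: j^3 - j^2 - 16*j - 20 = (j + 2)*(j^2 - 3*j - 10) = (j + 2)^2*(j - 5)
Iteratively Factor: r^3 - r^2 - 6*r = (r - 3)*(r^2 + 2*r) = (r - 3)*(r + 2)*(r)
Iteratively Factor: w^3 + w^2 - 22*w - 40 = (w - 5)*(w^2 + 6*w + 8) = (w - 5)*(w + 4)*(w + 2)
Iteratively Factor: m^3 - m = (m)*(m^2 - 1) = m*(m - 1)*(m + 1)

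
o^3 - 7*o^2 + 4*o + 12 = (o - 6)*(o - 2)*(o + 1)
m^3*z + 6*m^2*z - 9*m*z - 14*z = (m - 2)*(m + 7)*(m*z + z)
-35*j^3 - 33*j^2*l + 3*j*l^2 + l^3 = (-5*j + l)*(j + l)*(7*j + l)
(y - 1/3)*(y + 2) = y^2 + 5*y/3 - 2/3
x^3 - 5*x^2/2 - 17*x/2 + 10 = (x - 4)*(x - 1)*(x + 5/2)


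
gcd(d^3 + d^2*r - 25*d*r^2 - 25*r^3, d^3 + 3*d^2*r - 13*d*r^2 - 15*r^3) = d^2 + 6*d*r + 5*r^2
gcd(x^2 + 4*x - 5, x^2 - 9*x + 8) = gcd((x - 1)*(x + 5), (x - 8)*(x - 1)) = x - 1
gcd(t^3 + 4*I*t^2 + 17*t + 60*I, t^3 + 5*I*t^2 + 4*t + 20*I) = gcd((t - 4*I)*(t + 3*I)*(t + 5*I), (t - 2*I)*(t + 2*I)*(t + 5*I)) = t + 5*I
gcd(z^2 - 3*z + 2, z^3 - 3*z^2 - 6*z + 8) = z - 1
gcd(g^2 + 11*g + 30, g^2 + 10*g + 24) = g + 6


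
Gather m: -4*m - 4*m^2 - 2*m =-4*m^2 - 6*m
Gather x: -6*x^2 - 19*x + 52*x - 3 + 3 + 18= -6*x^2 + 33*x + 18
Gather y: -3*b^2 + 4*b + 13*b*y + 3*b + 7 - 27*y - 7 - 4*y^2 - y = -3*b^2 + 7*b - 4*y^2 + y*(13*b - 28)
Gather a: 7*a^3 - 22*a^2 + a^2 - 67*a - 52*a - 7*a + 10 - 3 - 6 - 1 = 7*a^3 - 21*a^2 - 126*a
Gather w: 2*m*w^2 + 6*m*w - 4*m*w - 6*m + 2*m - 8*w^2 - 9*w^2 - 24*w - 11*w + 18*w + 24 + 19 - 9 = -4*m + w^2*(2*m - 17) + w*(2*m - 17) + 34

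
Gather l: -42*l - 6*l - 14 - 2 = -48*l - 16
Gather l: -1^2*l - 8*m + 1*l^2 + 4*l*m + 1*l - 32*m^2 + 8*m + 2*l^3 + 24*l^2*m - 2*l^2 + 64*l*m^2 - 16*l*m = 2*l^3 + l^2*(24*m - 1) + l*(64*m^2 - 12*m) - 32*m^2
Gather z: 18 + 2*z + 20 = 2*z + 38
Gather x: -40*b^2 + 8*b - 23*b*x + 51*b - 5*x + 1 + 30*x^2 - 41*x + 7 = -40*b^2 + 59*b + 30*x^2 + x*(-23*b - 46) + 8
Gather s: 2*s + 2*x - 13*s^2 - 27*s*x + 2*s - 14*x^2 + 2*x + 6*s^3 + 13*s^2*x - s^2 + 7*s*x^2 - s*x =6*s^3 + s^2*(13*x - 14) + s*(7*x^2 - 28*x + 4) - 14*x^2 + 4*x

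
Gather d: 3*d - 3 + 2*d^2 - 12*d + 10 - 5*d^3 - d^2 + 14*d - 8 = -5*d^3 + d^2 + 5*d - 1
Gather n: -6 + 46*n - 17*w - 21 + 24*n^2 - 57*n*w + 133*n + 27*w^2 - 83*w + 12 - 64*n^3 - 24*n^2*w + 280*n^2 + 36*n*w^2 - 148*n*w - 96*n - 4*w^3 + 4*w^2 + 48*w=-64*n^3 + n^2*(304 - 24*w) + n*(36*w^2 - 205*w + 83) - 4*w^3 + 31*w^2 - 52*w - 15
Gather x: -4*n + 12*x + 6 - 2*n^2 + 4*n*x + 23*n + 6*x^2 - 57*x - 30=-2*n^2 + 19*n + 6*x^2 + x*(4*n - 45) - 24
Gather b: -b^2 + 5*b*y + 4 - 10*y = -b^2 + 5*b*y - 10*y + 4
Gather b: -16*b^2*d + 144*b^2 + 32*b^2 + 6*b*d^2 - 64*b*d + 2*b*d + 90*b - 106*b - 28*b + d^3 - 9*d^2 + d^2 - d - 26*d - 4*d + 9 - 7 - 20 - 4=b^2*(176 - 16*d) + b*(6*d^2 - 62*d - 44) + d^3 - 8*d^2 - 31*d - 22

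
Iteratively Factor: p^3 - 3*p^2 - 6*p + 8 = (p + 2)*(p^2 - 5*p + 4) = (p - 1)*(p + 2)*(p - 4)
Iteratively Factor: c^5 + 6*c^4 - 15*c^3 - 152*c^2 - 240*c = (c - 5)*(c^4 + 11*c^3 + 40*c^2 + 48*c) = c*(c - 5)*(c^3 + 11*c^2 + 40*c + 48) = c*(c - 5)*(c + 4)*(c^2 + 7*c + 12) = c*(c - 5)*(c + 3)*(c + 4)*(c + 4)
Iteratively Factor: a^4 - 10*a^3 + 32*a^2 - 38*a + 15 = (a - 5)*(a^3 - 5*a^2 + 7*a - 3) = (a - 5)*(a - 3)*(a^2 - 2*a + 1) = (a - 5)*(a - 3)*(a - 1)*(a - 1)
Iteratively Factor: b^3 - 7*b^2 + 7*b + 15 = (b - 3)*(b^2 - 4*b - 5) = (b - 5)*(b - 3)*(b + 1)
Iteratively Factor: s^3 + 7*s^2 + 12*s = (s + 4)*(s^2 + 3*s) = (s + 3)*(s + 4)*(s)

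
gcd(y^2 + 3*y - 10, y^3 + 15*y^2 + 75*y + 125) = y + 5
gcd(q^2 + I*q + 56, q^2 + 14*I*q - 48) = q + 8*I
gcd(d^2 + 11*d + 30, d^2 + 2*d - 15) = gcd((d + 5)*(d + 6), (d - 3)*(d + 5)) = d + 5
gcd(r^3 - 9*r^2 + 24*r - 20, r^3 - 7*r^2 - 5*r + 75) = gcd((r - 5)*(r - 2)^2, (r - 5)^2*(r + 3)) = r - 5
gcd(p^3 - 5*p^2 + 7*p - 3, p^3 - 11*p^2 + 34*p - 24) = p - 1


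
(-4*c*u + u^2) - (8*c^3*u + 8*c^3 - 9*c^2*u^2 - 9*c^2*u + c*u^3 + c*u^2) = -8*c^3*u - 8*c^3 + 9*c^2*u^2 + 9*c^2*u - c*u^3 - c*u^2 - 4*c*u + u^2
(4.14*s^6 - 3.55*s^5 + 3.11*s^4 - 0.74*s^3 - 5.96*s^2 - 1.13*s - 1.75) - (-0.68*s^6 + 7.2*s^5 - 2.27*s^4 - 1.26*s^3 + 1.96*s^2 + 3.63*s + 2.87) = 4.82*s^6 - 10.75*s^5 + 5.38*s^4 + 0.52*s^3 - 7.92*s^2 - 4.76*s - 4.62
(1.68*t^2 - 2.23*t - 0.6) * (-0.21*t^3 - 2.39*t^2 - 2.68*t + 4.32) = -0.3528*t^5 - 3.5469*t^4 + 0.9533*t^3 + 14.668*t^2 - 8.0256*t - 2.592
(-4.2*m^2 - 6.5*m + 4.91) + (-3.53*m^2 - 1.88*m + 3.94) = -7.73*m^2 - 8.38*m + 8.85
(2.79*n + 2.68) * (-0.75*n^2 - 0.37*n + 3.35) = -2.0925*n^3 - 3.0423*n^2 + 8.3549*n + 8.978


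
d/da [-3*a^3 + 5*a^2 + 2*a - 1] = -9*a^2 + 10*a + 2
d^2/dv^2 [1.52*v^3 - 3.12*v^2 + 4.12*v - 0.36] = 9.12*v - 6.24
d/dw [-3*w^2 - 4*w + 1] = -6*w - 4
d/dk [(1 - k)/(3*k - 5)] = 2/(3*k - 5)^2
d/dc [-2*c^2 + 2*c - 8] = 2 - 4*c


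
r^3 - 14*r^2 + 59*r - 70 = (r - 7)*(r - 5)*(r - 2)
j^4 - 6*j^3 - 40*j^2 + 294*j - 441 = (j - 7)*(j - 3)^2*(j + 7)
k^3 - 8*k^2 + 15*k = k*(k - 5)*(k - 3)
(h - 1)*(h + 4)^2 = h^3 + 7*h^2 + 8*h - 16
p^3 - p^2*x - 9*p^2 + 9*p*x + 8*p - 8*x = (p - 8)*(p - 1)*(p - x)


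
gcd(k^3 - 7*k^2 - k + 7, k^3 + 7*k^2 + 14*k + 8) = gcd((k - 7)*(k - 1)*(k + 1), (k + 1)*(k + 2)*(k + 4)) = k + 1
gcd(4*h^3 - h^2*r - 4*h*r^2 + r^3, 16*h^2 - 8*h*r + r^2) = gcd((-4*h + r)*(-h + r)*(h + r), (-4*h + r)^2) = -4*h + r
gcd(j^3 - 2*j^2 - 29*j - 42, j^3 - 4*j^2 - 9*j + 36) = j + 3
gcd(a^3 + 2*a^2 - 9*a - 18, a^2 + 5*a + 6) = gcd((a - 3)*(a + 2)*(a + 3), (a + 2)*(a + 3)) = a^2 + 5*a + 6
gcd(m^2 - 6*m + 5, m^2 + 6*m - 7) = m - 1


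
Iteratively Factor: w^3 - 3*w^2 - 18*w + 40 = (w - 2)*(w^2 - w - 20) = (w - 2)*(w + 4)*(w - 5)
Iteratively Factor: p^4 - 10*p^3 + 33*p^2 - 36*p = (p - 3)*(p^3 - 7*p^2 + 12*p) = (p - 4)*(p - 3)*(p^2 - 3*p) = (p - 4)*(p - 3)^2*(p)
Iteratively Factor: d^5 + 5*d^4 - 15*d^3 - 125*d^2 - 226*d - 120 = (d + 3)*(d^4 + 2*d^3 - 21*d^2 - 62*d - 40) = (d + 3)*(d + 4)*(d^3 - 2*d^2 - 13*d - 10) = (d - 5)*(d + 3)*(d + 4)*(d^2 + 3*d + 2) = (d - 5)*(d + 2)*(d + 3)*(d + 4)*(d + 1)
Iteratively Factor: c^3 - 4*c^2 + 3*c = (c - 1)*(c^2 - 3*c) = c*(c - 1)*(c - 3)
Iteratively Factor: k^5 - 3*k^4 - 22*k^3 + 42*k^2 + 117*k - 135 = (k - 1)*(k^4 - 2*k^3 - 24*k^2 + 18*k + 135) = (k - 5)*(k - 1)*(k^3 + 3*k^2 - 9*k - 27) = (k - 5)*(k - 1)*(k + 3)*(k^2 - 9) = (k - 5)*(k - 3)*(k - 1)*(k + 3)*(k + 3)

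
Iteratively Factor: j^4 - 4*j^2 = (j)*(j^3 - 4*j) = j^2*(j^2 - 4) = j^2*(j - 2)*(j + 2)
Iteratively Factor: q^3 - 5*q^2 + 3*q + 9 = (q - 3)*(q^2 - 2*q - 3) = (q - 3)^2*(q + 1)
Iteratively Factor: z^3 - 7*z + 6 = (z + 3)*(z^2 - 3*z + 2) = (z - 1)*(z + 3)*(z - 2)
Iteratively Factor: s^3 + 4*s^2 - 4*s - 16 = (s + 4)*(s^2 - 4) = (s - 2)*(s + 4)*(s + 2)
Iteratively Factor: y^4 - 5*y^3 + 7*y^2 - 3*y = (y - 1)*(y^3 - 4*y^2 + 3*y) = (y - 3)*(y - 1)*(y^2 - y) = y*(y - 3)*(y - 1)*(y - 1)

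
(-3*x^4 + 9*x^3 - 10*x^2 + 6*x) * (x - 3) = -3*x^5 + 18*x^4 - 37*x^3 + 36*x^2 - 18*x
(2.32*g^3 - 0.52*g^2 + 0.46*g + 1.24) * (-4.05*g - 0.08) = -9.396*g^4 + 1.9204*g^3 - 1.8214*g^2 - 5.0588*g - 0.0992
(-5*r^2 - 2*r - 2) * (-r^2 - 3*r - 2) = 5*r^4 + 17*r^3 + 18*r^2 + 10*r + 4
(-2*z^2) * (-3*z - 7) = 6*z^3 + 14*z^2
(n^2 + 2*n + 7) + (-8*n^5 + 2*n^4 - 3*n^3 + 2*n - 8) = -8*n^5 + 2*n^4 - 3*n^3 + n^2 + 4*n - 1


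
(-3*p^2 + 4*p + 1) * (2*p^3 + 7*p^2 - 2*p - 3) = -6*p^5 - 13*p^4 + 36*p^3 + 8*p^2 - 14*p - 3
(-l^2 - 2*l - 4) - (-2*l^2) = l^2 - 2*l - 4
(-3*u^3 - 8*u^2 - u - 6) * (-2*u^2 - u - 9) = 6*u^5 + 19*u^4 + 37*u^3 + 85*u^2 + 15*u + 54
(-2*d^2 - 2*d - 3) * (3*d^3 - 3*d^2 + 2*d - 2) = -6*d^5 - 7*d^3 + 9*d^2 - 2*d + 6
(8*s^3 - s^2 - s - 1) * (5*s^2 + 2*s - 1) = 40*s^5 + 11*s^4 - 15*s^3 - 6*s^2 - s + 1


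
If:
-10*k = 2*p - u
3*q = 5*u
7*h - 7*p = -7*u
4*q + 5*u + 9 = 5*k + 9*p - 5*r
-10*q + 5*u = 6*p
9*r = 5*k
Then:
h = 4293/4549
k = -3564/22745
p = 2835/4549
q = -2430/4549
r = -396/4549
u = -1458/4549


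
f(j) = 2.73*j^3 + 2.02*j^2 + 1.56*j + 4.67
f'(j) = 8.19*j^2 + 4.04*j + 1.56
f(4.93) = 388.57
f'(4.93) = 220.53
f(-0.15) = 4.47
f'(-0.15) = 1.14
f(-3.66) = -107.83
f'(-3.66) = 96.48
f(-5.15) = -322.68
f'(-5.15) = 197.97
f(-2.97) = -53.67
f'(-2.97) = 61.80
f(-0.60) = 3.87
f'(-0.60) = 2.08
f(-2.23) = -19.04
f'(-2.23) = 33.28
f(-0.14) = 4.48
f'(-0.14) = 1.15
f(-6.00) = -521.65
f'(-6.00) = 272.16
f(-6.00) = -521.65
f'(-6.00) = 272.16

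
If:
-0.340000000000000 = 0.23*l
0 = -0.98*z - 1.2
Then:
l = -1.48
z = -1.22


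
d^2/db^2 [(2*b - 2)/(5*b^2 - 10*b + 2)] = 20*(3*(1 - b)*(5*b^2 - 10*b + 2) + 20*(b - 1)^3)/(5*b^2 - 10*b + 2)^3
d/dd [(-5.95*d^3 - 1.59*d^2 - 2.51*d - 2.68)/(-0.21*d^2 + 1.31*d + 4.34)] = (1.2495*d^4 - 15.589*d^3 - 80.079*d^2 - 14.9268*d - 7.3826)/(0.0441*d^4 - 0.5502*d^3 - 0.1067*d^2 + 11.3708*d + 18.8356)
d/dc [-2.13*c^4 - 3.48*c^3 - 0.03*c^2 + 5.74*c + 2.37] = -8.52*c^3 - 10.44*c^2 - 0.06*c + 5.74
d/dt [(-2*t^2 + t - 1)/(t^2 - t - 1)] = (t^2 + 6*t - 2)/(t^4 - 2*t^3 - t^2 + 2*t + 1)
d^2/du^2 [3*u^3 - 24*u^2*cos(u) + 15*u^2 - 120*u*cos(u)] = 24*u^2*cos(u) + 96*u*sin(u) + 120*u*cos(u) + 18*u + 240*sin(u) - 48*cos(u) + 30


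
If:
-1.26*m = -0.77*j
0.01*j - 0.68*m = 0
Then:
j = 0.00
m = 0.00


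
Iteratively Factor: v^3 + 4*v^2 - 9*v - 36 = (v - 3)*(v^2 + 7*v + 12) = (v - 3)*(v + 4)*(v + 3)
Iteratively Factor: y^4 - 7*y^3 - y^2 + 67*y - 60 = (y + 3)*(y^3 - 10*y^2 + 29*y - 20) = (y - 4)*(y + 3)*(y^2 - 6*y + 5) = (y - 5)*(y - 4)*(y + 3)*(y - 1)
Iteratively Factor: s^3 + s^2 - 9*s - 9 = (s + 3)*(s^2 - 2*s - 3) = (s + 1)*(s + 3)*(s - 3)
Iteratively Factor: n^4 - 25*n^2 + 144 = (n - 3)*(n^3 + 3*n^2 - 16*n - 48) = (n - 3)*(n + 3)*(n^2 - 16) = (n - 3)*(n + 3)*(n + 4)*(n - 4)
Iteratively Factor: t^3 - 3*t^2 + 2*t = (t - 1)*(t^2 - 2*t) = t*(t - 1)*(t - 2)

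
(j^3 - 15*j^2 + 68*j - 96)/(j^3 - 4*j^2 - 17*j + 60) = (j^2 - 12*j + 32)/(j^2 - j - 20)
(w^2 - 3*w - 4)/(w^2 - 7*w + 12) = (w + 1)/(w - 3)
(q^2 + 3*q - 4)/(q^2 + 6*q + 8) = (q - 1)/(q + 2)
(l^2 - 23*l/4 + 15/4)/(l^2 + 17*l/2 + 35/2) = (4*l^2 - 23*l + 15)/(2*(2*l^2 + 17*l + 35))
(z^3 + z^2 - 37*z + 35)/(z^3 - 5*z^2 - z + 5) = (z + 7)/(z + 1)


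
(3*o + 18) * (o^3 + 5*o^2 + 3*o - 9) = 3*o^4 + 33*o^3 + 99*o^2 + 27*o - 162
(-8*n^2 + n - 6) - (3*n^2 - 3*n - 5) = -11*n^2 + 4*n - 1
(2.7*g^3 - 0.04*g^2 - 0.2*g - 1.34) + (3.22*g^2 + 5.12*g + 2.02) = 2.7*g^3 + 3.18*g^2 + 4.92*g + 0.68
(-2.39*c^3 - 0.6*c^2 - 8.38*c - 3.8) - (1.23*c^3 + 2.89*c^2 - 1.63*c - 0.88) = -3.62*c^3 - 3.49*c^2 - 6.75*c - 2.92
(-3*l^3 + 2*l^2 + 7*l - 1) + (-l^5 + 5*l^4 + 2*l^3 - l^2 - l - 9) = -l^5 + 5*l^4 - l^3 + l^2 + 6*l - 10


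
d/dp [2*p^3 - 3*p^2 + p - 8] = 6*p^2 - 6*p + 1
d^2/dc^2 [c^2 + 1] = 2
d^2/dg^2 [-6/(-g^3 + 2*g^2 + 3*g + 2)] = 12*((2 - 3*g)*(-g^3 + 2*g^2 + 3*g + 2) - (-3*g^2 + 4*g + 3)^2)/(-g^3 + 2*g^2 + 3*g + 2)^3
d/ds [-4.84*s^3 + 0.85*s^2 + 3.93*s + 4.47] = -14.52*s^2 + 1.7*s + 3.93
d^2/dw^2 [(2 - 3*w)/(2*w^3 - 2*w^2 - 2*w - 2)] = ((3*w - 2)*(-3*w^2 + 2*w + 1)^2 + (9*w^2 - 6*w + (3*w - 2)*(3*w - 1) - 3)*(-w^3 + w^2 + w + 1))/(-w^3 + w^2 + w + 1)^3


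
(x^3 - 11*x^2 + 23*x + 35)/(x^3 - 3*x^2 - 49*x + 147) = (x^2 - 4*x - 5)/(x^2 + 4*x - 21)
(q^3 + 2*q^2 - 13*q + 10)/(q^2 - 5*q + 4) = (q^2 + 3*q - 10)/(q - 4)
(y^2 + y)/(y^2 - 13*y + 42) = y*(y + 1)/(y^2 - 13*y + 42)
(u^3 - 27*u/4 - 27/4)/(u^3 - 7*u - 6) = (-4*u^3 + 27*u + 27)/(4*(-u^3 + 7*u + 6))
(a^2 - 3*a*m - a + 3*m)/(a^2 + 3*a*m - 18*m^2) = (a - 1)/(a + 6*m)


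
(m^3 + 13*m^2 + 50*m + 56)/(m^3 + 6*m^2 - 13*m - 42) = (m + 4)/(m - 3)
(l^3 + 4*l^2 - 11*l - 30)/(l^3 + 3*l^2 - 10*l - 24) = (l + 5)/(l + 4)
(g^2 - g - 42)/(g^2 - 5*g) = (g^2 - g - 42)/(g*(g - 5))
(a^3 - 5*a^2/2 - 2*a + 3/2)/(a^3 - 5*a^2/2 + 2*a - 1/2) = (a^2 - 2*a - 3)/(a^2 - 2*a + 1)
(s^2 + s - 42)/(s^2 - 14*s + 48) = (s + 7)/(s - 8)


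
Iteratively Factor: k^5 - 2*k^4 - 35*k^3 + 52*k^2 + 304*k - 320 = (k - 1)*(k^4 - k^3 - 36*k^2 + 16*k + 320) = (k - 4)*(k - 1)*(k^3 + 3*k^2 - 24*k - 80) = (k - 4)*(k - 1)*(k + 4)*(k^2 - k - 20) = (k - 5)*(k - 4)*(k - 1)*(k + 4)*(k + 4)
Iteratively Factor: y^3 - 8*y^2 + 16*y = (y - 4)*(y^2 - 4*y) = (y - 4)^2*(y)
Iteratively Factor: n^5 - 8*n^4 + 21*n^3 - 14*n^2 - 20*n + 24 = (n - 3)*(n^4 - 5*n^3 + 6*n^2 + 4*n - 8) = (n - 3)*(n - 2)*(n^3 - 3*n^2 + 4) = (n - 3)*(n - 2)^2*(n^2 - n - 2) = (n - 3)*(n - 2)^3*(n + 1)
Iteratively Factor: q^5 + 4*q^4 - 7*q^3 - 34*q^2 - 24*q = (q + 1)*(q^4 + 3*q^3 - 10*q^2 - 24*q) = (q + 1)*(q + 4)*(q^3 - q^2 - 6*q) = (q - 3)*(q + 1)*(q + 4)*(q^2 + 2*q) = (q - 3)*(q + 1)*(q + 2)*(q + 4)*(q)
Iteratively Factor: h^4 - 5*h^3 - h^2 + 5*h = (h + 1)*(h^3 - 6*h^2 + 5*h) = (h - 5)*(h + 1)*(h^2 - h) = h*(h - 5)*(h + 1)*(h - 1)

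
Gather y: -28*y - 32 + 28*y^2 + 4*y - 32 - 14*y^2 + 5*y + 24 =14*y^2 - 19*y - 40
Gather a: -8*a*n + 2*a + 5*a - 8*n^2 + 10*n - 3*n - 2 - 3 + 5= a*(7 - 8*n) - 8*n^2 + 7*n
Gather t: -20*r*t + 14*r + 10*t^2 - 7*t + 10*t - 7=14*r + 10*t^2 + t*(3 - 20*r) - 7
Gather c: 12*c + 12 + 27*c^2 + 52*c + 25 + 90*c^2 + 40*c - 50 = 117*c^2 + 104*c - 13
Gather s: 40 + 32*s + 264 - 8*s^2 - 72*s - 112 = -8*s^2 - 40*s + 192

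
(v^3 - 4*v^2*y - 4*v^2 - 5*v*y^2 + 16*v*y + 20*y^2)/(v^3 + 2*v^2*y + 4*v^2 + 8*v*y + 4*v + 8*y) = (v^3 - 4*v^2*y - 4*v^2 - 5*v*y^2 + 16*v*y + 20*y^2)/(v^3 + 2*v^2*y + 4*v^2 + 8*v*y + 4*v + 8*y)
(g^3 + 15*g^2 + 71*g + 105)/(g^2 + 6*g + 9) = (g^2 + 12*g + 35)/(g + 3)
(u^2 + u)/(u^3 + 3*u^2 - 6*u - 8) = u/(u^2 + 2*u - 8)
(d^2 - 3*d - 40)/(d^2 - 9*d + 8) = (d + 5)/(d - 1)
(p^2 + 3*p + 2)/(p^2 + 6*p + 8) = (p + 1)/(p + 4)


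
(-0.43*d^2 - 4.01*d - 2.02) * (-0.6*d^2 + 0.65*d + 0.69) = 0.258*d^4 + 2.1265*d^3 - 1.6912*d^2 - 4.0799*d - 1.3938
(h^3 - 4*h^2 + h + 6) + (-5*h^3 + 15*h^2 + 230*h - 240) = -4*h^3 + 11*h^2 + 231*h - 234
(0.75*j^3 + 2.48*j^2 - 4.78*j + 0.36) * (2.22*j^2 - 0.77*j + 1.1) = 1.665*j^5 + 4.9281*j^4 - 11.6962*j^3 + 7.2078*j^2 - 5.5352*j + 0.396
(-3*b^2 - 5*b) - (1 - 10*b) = -3*b^2 + 5*b - 1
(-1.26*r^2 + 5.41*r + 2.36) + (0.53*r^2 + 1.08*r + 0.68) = -0.73*r^2 + 6.49*r + 3.04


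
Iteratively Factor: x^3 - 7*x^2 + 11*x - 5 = (x - 5)*(x^2 - 2*x + 1) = (x - 5)*(x - 1)*(x - 1)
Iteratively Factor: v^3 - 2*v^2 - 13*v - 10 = (v - 5)*(v^2 + 3*v + 2) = (v - 5)*(v + 1)*(v + 2)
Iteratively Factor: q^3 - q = (q + 1)*(q^2 - q) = q*(q + 1)*(q - 1)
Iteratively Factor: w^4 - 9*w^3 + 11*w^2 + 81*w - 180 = (w - 3)*(w^3 - 6*w^2 - 7*w + 60) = (w - 5)*(w - 3)*(w^2 - w - 12) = (w - 5)*(w - 4)*(w - 3)*(w + 3)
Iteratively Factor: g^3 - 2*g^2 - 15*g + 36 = (g + 4)*(g^2 - 6*g + 9) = (g - 3)*(g + 4)*(g - 3)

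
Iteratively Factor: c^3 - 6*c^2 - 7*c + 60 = (c + 3)*(c^2 - 9*c + 20) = (c - 5)*(c + 3)*(c - 4)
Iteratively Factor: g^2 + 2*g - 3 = (g - 1)*(g + 3)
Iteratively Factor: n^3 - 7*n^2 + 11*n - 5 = (n - 5)*(n^2 - 2*n + 1) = (n - 5)*(n - 1)*(n - 1)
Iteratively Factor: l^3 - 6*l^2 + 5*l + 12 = (l - 4)*(l^2 - 2*l - 3) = (l - 4)*(l + 1)*(l - 3)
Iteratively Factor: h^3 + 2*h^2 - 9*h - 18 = (h - 3)*(h^2 + 5*h + 6) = (h - 3)*(h + 3)*(h + 2)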